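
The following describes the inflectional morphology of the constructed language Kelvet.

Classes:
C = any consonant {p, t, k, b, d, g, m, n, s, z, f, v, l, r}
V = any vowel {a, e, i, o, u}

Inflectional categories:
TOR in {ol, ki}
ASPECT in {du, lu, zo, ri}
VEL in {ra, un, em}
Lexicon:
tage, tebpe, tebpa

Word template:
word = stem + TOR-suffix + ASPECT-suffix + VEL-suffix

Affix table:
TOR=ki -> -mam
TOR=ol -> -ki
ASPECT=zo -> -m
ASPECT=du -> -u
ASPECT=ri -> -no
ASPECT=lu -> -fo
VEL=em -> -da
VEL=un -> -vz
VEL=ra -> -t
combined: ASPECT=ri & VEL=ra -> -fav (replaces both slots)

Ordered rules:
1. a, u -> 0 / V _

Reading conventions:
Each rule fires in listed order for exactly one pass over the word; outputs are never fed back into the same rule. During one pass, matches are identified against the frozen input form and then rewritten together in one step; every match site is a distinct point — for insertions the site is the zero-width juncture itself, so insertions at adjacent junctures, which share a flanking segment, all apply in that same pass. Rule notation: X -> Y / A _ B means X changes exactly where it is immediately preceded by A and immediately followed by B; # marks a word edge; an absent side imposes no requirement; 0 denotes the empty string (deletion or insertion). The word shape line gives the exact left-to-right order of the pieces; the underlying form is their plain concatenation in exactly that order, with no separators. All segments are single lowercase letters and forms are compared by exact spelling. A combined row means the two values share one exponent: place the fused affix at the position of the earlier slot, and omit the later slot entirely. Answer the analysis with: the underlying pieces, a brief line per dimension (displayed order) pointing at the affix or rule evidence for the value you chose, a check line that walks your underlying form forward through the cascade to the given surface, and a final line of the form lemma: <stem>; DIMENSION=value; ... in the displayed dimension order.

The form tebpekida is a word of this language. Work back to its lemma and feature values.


underlying: tebpe-ki-u-da
TOR=ol - signalled by the affix -ki
ASPECT=du - signalled by the affix -u
VEL=em - signalled by the affix -da
check: tebpekiuda -> tebpekida
lemma: tebpe; TOR=ol; ASPECT=du; VEL=em


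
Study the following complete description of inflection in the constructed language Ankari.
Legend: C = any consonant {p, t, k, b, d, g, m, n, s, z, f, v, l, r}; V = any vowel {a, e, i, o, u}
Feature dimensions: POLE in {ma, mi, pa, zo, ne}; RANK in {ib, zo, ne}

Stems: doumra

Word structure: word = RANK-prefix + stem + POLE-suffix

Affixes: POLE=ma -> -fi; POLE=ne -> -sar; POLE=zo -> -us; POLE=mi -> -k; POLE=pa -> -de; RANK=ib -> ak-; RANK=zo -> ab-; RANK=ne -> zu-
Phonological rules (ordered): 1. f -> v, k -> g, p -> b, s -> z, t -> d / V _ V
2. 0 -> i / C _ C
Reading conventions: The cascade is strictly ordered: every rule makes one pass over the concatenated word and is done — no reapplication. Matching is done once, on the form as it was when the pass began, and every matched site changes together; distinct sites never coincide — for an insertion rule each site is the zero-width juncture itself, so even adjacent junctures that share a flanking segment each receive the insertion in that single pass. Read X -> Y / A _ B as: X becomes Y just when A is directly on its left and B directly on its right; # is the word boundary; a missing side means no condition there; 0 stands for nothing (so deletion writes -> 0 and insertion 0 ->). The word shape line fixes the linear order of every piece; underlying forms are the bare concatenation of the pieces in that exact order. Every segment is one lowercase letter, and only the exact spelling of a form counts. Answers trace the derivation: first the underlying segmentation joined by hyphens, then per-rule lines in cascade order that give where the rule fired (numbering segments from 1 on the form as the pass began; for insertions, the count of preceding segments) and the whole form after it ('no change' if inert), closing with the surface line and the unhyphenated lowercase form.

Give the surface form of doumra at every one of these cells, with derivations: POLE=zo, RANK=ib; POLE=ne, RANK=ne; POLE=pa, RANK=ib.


cell POLE=zo, RANK=ib:
underlying: ak-doumra-us
1. f -> v, k -> g, p -> b, s -> z, t -> d / V _ V: no change
2. 0 -> i / C _ C: inserts after position(s) 2, 6: akidoumiraus
surface: akidoumiraus

cell POLE=ne, RANK=ne:
underlying: zu-doumra-sar
1. f -> v, k -> g, p -> b, s -> z, t -> d / V _ V: fires at position(s) 9: zudoumrazar
2. 0 -> i / C _ C: inserts after position(s) 6: zudoumirazar
surface: zudoumirazar

cell POLE=pa, RANK=ib:
underlying: ak-doumra-de
1. f -> v, k -> g, p -> b, s -> z, t -> d / V _ V: no change
2. 0 -> i / C _ C: inserts after position(s) 2, 6: akidoumirade
surface: akidoumirade


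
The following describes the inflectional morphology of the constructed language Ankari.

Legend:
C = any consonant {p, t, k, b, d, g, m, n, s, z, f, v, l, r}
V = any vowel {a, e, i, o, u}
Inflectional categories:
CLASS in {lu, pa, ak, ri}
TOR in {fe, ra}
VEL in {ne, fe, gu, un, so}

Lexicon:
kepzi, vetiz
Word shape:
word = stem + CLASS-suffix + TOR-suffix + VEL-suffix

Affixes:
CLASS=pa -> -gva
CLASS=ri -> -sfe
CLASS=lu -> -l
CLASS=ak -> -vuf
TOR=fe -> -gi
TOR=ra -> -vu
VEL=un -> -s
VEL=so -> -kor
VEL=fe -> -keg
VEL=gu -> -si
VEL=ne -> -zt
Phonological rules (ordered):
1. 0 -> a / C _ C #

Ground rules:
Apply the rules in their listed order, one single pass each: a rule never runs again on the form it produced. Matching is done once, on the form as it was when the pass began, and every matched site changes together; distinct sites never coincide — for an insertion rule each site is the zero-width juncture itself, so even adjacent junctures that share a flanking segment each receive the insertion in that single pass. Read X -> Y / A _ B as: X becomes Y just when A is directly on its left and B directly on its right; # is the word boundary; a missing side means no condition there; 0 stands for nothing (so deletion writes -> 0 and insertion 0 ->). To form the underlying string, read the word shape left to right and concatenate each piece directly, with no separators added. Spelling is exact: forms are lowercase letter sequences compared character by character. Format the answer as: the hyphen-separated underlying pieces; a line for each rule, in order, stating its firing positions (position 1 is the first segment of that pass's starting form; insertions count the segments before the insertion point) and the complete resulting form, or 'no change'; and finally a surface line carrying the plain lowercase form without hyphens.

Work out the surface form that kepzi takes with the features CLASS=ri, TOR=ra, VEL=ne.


underlying: kepzi-sfe-vu-zt
1. 0 -> a / C _ C #: inserts after position(s) 11: kepzisfevuzat
surface: kepzisfevuzat


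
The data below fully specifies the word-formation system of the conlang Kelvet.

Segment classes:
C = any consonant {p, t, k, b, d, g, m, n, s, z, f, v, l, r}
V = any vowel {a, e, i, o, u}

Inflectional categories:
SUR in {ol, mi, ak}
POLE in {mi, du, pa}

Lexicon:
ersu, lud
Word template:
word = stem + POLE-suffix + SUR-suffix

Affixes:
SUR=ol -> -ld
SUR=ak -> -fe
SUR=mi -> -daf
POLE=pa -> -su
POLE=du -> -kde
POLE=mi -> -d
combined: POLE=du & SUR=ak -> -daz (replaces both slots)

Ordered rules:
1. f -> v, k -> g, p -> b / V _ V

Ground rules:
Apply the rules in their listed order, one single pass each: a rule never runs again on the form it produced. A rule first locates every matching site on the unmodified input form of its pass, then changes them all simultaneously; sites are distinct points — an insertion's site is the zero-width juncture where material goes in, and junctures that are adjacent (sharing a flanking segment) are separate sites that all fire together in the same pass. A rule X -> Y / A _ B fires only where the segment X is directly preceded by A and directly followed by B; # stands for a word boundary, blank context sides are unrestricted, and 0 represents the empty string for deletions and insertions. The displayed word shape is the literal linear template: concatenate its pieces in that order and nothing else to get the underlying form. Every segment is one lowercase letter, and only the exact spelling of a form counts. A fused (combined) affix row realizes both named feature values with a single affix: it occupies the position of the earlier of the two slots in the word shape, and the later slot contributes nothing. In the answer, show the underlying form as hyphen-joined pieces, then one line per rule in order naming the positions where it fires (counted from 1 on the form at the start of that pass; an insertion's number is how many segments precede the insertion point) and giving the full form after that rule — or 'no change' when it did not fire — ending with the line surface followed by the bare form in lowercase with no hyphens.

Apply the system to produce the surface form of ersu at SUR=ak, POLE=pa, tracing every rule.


underlying: ersu-su-fe
1. f -> v, k -> g, p -> b / V _ V: fires at position(s) 7: ersusuve
surface: ersusuve


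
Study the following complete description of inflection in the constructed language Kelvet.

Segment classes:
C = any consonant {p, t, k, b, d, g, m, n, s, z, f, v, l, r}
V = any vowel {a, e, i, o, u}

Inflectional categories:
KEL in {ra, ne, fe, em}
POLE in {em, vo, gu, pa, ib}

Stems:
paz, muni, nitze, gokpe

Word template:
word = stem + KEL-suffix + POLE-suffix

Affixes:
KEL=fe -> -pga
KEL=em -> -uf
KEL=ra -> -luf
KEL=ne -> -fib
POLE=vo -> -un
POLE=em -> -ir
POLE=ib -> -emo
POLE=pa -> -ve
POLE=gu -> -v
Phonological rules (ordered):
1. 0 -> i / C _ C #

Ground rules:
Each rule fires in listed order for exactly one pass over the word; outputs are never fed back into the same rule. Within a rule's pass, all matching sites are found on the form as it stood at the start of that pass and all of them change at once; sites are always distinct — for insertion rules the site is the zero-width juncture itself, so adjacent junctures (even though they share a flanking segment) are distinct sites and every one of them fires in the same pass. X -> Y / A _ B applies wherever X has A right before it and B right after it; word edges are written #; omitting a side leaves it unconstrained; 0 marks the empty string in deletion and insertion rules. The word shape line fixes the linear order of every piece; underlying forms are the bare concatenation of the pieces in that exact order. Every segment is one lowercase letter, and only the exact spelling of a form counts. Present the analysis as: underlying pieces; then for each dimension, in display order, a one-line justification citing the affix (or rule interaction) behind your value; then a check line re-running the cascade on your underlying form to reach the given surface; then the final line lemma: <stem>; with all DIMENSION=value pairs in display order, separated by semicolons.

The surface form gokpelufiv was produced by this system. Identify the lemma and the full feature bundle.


underlying: gokpe-luf-v
KEL=ra - signalled by the affix -luf
POLE=gu - signalled by the affix -v
check: gokpelufv -> gokpelufiv
lemma: gokpe; KEL=ra; POLE=gu


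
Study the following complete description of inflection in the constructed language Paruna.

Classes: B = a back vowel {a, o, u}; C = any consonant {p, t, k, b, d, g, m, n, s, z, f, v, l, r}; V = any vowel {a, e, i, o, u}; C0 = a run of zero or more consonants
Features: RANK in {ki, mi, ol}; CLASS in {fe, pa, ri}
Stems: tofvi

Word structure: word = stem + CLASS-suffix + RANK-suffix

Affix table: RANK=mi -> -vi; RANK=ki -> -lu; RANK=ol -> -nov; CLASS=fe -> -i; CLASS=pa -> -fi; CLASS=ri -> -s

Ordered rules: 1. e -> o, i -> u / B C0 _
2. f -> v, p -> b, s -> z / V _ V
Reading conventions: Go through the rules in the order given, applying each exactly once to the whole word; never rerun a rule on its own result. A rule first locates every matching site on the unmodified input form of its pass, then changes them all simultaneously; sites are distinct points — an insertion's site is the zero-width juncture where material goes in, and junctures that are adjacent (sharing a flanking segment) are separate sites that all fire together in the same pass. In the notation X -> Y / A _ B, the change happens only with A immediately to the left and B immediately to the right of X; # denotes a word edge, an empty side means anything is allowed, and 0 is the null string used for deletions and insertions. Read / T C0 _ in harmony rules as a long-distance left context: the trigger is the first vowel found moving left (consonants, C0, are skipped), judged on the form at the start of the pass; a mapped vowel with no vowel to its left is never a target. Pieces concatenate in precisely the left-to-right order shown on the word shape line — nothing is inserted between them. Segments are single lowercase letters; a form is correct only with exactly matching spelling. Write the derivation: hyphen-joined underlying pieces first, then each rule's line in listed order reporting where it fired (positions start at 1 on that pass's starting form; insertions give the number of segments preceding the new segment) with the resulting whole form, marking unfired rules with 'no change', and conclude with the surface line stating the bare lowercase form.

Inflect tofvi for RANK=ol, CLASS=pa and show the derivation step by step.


underlying: tofvi-fi-nov
1. e -> o, i -> u / B C0 _: fires at position(s) 5: tofvufinov
2. f -> v, p -> b, s -> z / V _ V: fires at position(s) 6: tofvuvinov
surface: tofvuvinov


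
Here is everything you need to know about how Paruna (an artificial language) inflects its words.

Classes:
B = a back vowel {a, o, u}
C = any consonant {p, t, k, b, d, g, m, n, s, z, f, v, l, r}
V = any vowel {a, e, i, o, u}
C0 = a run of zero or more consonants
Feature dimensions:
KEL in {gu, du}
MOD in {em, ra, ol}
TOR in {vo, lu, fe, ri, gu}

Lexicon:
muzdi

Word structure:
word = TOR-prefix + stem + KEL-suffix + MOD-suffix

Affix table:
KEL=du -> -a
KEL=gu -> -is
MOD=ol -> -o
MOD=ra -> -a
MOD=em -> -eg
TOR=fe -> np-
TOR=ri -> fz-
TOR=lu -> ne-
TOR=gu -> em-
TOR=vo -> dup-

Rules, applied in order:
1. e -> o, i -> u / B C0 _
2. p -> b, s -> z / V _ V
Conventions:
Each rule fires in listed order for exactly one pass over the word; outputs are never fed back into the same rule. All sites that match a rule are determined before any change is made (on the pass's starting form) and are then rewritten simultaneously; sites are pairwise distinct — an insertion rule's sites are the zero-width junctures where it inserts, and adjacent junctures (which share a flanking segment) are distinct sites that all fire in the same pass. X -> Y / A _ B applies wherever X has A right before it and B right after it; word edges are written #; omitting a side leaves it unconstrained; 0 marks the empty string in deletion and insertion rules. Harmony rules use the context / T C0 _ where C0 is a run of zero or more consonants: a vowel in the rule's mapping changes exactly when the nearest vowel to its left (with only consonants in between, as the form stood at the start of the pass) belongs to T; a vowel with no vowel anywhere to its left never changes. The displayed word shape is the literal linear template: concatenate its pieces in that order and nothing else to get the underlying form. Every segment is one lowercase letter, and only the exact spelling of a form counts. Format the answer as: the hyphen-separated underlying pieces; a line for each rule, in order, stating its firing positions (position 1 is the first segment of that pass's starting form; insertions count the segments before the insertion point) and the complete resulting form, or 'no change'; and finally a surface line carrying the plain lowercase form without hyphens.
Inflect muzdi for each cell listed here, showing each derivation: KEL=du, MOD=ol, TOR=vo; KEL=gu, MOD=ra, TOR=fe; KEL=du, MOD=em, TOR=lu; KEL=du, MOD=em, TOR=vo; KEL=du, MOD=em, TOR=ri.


cell KEL=du, MOD=ol, TOR=vo:
underlying: dup-muzdi-a-o
1. e -> o, i -> u / B C0 _: fires at position(s) 8: dupmuzduao
2. p -> b, s -> z / V _ V: no change
surface: dupmuzduao

cell KEL=gu, MOD=ra, TOR=fe:
underlying: np-muzdi-is-a
1. e -> o, i -> u / B C0 _: fires at position(s) 7: npmuzduisa
2. p -> b, s -> z / V _ V: fires at position(s) 9: npmuzduiza
surface: npmuzduiza

cell KEL=du, MOD=em, TOR=lu:
underlying: ne-muzdi-a-eg
1. e -> o, i -> u / B C0 _: fires at position(s) 7, 9: nemuzduaog
2. p -> b, s -> z / V _ V: no change
surface: nemuzduaog

cell KEL=du, MOD=em, TOR=vo:
underlying: dup-muzdi-a-eg
1. e -> o, i -> u / B C0 _: fires at position(s) 8, 10: dupmuzduaog
2. p -> b, s -> z / V _ V: no change
surface: dupmuzduaog

cell KEL=du, MOD=em, TOR=ri:
underlying: fz-muzdi-a-eg
1. e -> o, i -> u / B C0 _: fires at position(s) 7, 9: fzmuzduaog
2. p -> b, s -> z / V _ V: no change
surface: fzmuzduaog


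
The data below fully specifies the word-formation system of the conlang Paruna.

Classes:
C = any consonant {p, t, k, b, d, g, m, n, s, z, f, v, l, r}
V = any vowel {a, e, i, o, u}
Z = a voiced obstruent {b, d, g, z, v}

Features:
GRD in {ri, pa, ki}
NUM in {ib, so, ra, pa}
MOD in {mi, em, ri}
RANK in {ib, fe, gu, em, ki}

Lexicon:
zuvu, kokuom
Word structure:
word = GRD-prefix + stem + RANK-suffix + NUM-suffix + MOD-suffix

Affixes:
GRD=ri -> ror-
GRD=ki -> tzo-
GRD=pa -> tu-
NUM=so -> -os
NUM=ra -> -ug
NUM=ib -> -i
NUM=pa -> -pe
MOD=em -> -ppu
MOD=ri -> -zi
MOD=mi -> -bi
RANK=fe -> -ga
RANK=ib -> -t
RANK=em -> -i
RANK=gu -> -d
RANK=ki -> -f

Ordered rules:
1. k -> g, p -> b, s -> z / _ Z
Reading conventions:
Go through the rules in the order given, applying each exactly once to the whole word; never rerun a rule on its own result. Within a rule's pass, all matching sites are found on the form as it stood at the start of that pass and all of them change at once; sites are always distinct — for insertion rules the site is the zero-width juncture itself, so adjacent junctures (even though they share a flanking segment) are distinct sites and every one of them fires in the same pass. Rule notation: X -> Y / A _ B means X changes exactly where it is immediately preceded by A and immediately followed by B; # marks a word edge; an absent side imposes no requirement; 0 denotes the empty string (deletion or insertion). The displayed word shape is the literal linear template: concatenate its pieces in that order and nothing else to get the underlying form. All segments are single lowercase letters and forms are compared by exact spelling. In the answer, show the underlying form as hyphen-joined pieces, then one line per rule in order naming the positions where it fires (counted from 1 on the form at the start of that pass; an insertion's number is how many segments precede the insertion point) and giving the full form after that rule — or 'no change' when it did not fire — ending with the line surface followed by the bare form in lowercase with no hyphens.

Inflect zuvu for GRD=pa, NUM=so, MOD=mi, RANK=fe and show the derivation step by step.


underlying: tu-zuvu-ga-os-bi
1. k -> g, p -> b, s -> z / _ Z: fires at position(s) 10: tuzuvugaozbi
surface: tuzuvugaozbi


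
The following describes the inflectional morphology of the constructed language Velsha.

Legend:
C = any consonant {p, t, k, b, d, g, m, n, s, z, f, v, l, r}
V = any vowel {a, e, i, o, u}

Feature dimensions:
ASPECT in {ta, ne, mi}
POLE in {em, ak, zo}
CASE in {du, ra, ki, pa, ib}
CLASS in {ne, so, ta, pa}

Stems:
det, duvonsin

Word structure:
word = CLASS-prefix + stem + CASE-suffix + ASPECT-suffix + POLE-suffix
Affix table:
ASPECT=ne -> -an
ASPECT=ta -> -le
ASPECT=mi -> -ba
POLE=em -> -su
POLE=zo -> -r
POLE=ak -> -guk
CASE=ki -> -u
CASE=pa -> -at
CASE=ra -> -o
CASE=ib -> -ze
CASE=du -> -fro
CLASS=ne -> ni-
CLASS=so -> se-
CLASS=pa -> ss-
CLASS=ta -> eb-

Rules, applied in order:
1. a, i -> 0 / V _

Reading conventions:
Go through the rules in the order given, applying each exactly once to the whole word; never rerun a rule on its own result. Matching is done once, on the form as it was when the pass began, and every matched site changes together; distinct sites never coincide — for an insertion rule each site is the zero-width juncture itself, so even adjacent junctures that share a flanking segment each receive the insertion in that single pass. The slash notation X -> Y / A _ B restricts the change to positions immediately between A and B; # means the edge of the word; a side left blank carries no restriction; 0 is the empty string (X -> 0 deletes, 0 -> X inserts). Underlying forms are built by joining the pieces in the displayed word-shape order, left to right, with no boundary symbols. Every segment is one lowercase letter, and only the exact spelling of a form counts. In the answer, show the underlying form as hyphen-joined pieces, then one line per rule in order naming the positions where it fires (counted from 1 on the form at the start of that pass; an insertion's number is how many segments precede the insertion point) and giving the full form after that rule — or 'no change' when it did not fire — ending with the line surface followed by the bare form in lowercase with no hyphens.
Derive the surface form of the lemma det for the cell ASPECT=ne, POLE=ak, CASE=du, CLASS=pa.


underlying: ss-det-fro-an-guk
1. a, i -> 0 / V _: fires at position(s) 9: ssdetfronguk
surface: ssdetfronguk


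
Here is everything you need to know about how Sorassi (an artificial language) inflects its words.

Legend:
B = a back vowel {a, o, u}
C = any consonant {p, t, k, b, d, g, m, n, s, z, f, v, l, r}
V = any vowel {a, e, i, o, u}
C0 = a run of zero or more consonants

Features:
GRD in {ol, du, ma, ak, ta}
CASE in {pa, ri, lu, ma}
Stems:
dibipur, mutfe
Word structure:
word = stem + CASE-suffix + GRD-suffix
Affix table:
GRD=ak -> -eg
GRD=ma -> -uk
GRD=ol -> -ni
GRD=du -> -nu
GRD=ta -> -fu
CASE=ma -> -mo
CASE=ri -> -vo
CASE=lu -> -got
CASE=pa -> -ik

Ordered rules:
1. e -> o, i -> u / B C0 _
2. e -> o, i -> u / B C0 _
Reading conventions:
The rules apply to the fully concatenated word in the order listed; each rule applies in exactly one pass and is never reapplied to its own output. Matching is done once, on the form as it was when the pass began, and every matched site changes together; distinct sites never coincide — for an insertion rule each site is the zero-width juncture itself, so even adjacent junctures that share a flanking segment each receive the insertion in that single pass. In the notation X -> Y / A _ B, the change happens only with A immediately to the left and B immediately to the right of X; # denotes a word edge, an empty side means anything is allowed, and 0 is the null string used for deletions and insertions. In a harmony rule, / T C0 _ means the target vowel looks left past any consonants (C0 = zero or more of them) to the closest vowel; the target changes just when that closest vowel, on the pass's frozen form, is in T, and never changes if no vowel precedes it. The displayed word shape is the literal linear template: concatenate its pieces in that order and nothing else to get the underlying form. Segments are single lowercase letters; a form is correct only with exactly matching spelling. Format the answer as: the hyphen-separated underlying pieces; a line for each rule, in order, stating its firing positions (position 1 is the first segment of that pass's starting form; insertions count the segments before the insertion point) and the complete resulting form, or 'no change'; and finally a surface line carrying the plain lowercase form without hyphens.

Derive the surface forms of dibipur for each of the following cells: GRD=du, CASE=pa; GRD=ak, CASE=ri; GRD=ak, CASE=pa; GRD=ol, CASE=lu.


cell GRD=du, CASE=pa:
underlying: dibipur-ik-nu
1. e -> o, i -> u / B C0 _: fires at position(s) 8: dibipuruknu
2. e -> o, i -> u / B C0 _: no change
surface: dibipuruknu

cell GRD=ak, CASE=ri:
underlying: dibipur-vo-eg
1. e -> o, i -> u / B C0 _: fires at position(s) 10: dibipurvoog
2. e -> o, i -> u / B C0 _: no change
surface: dibipurvoog

cell GRD=ak, CASE=pa:
underlying: dibipur-ik-eg
1. e -> o, i -> u / B C0 _: fires at position(s) 8: dibipurukeg
2. e -> o, i -> u / B C0 _: fires at position(s) 10: dibipurukog
surface: dibipurukog

cell GRD=ol, CASE=lu:
underlying: dibipur-got-ni
1. e -> o, i -> u / B C0 _: fires at position(s) 12: dibipurgotnu
2. e -> o, i -> u / B C0 _: no change
surface: dibipurgotnu


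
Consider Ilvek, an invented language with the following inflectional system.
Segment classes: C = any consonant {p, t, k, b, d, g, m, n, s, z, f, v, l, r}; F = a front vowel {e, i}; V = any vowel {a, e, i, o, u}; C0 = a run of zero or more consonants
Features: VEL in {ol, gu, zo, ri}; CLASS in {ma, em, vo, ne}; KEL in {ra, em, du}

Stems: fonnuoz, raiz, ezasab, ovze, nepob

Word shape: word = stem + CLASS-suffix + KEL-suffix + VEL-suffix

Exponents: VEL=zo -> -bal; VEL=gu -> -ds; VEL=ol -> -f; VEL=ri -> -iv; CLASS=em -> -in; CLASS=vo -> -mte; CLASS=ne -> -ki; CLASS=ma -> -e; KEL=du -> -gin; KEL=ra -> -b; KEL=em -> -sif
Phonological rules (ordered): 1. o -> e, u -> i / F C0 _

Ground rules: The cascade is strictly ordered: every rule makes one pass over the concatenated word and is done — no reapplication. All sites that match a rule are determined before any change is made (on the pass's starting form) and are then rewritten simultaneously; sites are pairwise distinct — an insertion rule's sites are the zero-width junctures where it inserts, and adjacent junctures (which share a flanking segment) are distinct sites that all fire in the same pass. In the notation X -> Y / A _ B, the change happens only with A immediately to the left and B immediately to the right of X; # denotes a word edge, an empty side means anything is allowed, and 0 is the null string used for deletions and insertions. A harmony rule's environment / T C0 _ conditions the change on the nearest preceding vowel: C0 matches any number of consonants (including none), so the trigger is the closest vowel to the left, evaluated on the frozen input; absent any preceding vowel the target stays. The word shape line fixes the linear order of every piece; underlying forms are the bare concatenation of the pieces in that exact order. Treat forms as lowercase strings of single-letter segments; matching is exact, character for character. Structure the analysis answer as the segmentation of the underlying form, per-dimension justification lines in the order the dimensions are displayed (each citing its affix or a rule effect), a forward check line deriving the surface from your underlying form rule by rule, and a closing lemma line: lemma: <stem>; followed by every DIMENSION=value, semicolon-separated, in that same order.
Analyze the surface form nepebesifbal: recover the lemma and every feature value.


underlying: nepob-e-sif-bal
VEL=zo - signalled by the affix -bal
CLASS=ma - signalled by the affix -e
KEL=em - signalled by the affix -sif
check: nepobesifbal -> nepebesifbal
lemma: nepob; VEL=zo; CLASS=ma; KEL=em


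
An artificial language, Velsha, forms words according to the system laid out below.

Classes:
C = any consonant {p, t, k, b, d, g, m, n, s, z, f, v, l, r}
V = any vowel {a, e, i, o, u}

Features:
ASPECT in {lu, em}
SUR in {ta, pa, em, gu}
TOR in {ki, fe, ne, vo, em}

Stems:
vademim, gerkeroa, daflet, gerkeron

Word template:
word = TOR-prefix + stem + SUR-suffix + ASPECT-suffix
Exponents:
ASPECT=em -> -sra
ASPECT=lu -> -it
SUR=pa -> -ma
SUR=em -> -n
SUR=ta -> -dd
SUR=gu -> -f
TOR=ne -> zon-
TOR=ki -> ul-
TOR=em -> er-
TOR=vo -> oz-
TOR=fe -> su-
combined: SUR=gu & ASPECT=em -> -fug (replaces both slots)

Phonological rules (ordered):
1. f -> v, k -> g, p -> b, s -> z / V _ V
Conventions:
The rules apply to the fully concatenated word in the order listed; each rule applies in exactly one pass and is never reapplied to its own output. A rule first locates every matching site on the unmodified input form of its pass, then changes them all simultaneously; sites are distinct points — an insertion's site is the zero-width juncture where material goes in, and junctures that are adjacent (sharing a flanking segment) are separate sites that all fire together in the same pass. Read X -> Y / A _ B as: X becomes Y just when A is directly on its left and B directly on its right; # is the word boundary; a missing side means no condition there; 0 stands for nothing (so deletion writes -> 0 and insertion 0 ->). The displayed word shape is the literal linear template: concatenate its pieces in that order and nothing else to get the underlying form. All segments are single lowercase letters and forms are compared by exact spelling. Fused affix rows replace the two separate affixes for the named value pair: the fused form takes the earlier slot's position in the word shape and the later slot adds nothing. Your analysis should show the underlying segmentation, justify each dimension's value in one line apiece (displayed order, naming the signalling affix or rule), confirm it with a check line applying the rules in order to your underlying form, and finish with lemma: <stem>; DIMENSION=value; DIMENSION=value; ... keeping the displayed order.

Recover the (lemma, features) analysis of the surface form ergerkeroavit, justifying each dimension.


underlying: er-gerkeroa-f-it
ASPECT=lu - signalled by the affix -it
SUR=gu - signalled by the affix -f
TOR=em - signalled by the affix er-
check: ergerkeroafit -> ergerkeroavit
lemma: gerkeroa; ASPECT=lu; SUR=gu; TOR=em


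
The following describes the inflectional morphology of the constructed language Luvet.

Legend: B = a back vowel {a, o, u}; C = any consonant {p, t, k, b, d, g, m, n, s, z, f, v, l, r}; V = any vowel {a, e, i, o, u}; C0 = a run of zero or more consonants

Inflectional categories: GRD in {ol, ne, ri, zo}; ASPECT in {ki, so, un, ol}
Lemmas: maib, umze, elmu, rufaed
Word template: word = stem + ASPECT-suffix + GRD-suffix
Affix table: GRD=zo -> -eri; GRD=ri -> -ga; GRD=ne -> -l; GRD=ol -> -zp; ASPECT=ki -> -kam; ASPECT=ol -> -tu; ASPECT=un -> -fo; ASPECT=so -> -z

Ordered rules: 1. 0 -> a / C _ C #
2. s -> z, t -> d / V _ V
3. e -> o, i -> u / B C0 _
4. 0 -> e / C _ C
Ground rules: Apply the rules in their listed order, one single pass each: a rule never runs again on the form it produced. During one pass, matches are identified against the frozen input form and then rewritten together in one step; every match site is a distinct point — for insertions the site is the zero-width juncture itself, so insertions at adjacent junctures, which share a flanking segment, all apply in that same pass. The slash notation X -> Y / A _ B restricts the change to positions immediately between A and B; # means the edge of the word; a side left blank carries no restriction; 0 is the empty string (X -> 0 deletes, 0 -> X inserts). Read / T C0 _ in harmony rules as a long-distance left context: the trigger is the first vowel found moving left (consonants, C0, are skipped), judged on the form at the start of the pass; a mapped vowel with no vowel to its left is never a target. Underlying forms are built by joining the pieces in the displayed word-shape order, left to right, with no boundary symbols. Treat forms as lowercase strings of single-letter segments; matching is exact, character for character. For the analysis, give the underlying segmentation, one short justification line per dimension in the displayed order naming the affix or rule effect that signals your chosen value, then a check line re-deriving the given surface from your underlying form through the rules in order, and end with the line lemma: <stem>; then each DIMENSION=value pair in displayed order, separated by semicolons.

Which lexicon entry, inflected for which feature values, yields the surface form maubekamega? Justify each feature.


underlying: maib-kam-ga
GRD=ri - signalled by the affix -ga
ASPECT=ki - signalled by the affix -kam
check: maibkamga -> maibkamga -> maibkamga -> maubkamga -> maubekamega
lemma: maib; GRD=ri; ASPECT=ki


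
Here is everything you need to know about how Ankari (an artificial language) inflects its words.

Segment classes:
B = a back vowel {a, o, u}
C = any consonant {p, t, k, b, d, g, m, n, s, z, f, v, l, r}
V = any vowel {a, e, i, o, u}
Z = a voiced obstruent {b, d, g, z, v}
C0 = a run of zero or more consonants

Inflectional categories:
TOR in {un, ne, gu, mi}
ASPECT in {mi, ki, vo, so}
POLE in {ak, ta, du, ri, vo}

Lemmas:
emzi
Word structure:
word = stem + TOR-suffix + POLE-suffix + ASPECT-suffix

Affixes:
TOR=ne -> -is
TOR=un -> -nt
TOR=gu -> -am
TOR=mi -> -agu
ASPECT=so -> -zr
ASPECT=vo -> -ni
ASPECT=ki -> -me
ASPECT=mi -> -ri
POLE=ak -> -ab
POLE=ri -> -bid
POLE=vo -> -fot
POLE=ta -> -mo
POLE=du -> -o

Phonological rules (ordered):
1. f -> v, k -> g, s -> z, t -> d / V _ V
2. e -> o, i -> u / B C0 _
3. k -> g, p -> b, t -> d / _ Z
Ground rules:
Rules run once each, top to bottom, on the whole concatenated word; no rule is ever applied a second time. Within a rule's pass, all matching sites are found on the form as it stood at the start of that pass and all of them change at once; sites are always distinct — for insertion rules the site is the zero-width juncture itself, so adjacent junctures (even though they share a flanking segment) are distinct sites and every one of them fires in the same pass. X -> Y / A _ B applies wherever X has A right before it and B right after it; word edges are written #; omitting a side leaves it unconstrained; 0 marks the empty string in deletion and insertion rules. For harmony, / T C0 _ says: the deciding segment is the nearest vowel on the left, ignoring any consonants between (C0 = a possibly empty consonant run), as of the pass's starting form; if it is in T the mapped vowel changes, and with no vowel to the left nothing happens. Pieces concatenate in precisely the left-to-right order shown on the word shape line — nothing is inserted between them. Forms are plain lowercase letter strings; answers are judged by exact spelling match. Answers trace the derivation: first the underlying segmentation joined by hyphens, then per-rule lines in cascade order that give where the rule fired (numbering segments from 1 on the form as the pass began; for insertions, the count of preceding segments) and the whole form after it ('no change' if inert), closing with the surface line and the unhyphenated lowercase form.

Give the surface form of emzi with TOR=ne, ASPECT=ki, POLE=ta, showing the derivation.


underlying: emzi-is-mo-me
1. f -> v, k -> g, s -> z, t -> d / V _ V: no change
2. e -> o, i -> u / B C0 _: fires at position(s) 10: emziismomo
3. k -> g, p -> b, t -> d / _ Z: no change
surface: emziismomo


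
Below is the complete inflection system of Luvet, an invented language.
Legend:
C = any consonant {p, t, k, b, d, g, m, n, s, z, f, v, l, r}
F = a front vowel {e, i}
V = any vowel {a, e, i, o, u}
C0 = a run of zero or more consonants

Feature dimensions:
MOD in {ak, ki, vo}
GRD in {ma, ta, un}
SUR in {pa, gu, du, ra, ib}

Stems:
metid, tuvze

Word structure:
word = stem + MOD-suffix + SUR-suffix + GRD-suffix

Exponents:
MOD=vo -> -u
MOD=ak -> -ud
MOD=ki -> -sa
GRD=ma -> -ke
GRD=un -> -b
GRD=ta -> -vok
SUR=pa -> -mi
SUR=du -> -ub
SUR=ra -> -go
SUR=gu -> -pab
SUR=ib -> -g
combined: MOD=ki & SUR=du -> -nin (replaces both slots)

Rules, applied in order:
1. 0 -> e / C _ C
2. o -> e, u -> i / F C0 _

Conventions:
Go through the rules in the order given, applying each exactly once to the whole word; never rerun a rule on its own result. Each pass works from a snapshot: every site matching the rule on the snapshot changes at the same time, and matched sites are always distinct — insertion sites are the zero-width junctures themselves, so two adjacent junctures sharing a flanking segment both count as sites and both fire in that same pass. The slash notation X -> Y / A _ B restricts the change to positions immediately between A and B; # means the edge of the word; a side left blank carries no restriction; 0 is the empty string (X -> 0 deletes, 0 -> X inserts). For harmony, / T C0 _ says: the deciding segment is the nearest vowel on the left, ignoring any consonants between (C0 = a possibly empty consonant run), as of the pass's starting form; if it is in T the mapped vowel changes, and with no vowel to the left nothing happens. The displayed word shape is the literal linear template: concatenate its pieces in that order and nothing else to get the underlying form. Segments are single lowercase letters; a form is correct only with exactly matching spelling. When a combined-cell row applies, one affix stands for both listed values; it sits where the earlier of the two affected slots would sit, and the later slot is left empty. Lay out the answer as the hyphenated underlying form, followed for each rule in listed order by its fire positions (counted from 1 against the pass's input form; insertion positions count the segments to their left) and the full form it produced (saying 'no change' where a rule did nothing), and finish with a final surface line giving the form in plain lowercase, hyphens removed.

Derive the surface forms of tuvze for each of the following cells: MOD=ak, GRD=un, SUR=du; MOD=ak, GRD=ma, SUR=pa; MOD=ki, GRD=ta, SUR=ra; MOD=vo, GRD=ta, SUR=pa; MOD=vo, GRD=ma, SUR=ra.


cell MOD=ak, GRD=un, SUR=du:
underlying: tuvze-ud-ub-b
1. 0 -> e / C _ C: inserts after position(s) 3, 9: tuvezeudubeb
2. o -> e, u -> i / F C0 _: fires at position(s) 7: tuvezeidubeb
surface: tuvezeidubeb

cell MOD=ak, GRD=ma, SUR=pa:
underlying: tuvze-ud-mi-ke
1. 0 -> e / C _ C: inserts after position(s) 3, 7: tuvezeudemike
2. o -> e, u -> i / F C0 _: fires at position(s) 7: tuvezeidemike
surface: tuvezeidemike

cell MOD=ki, GRD=ta, SUR=ra:
underlying: tuvze-sa-go-vok
1. 0 -> e / C _ C: inserts after position(s) 3: tuvezesagovok
2. o -> e, u -> i / F C0 _: no change
surface: tuvezesagovok

cell MOD=vo, GRD=ta, SUR=pa:
underlying: tuvze-u-mi-vok
1. 0 -> e / C _ C: inserts after position(s) 3: tuvezeumivok
2. o -> e, u -> i / F C0 _: fires at position(s) 7, 11: tuvezeimivek
surface: tuvezeimivek

cell MOD=vo, GRD=ma, SUR=ra:
underlying: tuvze-u-go-ke
1. 0 -> e / C _ C: inserts after position(s) 3: tuvezeugoke
2. o -> e, u -> i / F C0 _: fires at position(s) 7: tuvezeigoke
surface: tuvezeigoke


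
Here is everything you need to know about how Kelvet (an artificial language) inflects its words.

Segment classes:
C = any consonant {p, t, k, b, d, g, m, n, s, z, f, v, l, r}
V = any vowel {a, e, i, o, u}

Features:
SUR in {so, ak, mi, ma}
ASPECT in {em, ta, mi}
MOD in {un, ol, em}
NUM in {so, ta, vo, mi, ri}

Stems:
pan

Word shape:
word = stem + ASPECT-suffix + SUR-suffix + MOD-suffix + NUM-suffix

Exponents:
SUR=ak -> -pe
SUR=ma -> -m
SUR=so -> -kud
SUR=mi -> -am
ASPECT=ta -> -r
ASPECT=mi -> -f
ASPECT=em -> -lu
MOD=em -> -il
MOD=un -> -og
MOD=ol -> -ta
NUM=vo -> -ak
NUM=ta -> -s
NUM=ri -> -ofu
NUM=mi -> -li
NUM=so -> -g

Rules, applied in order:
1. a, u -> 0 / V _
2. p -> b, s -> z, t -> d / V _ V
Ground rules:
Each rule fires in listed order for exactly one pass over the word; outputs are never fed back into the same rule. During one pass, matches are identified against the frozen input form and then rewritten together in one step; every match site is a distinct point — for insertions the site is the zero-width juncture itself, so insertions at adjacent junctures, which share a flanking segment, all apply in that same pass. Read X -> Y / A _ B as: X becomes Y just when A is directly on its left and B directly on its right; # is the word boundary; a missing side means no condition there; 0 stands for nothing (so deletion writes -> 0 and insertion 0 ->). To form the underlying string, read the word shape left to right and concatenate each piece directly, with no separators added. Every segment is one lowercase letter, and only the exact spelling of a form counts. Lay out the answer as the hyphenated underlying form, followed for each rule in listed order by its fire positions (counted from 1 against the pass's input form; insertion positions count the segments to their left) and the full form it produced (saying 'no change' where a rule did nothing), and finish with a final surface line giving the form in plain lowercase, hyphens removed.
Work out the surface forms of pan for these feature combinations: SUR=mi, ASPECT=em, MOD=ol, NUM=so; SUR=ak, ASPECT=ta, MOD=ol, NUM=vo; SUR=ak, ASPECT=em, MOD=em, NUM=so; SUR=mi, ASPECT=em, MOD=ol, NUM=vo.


cell SUR=mi, ASPECT=em, MOD=ol, NUM=so:
underlying: pan-lu-am-ta-g
1. a, u -> 0 / V _: fires at position(s) 6: panlumtag
2. p -> b, s -> z, t -> d / V _ V: no change
surface: panlumtag

cell SUR=ak, ASPECT=ta, MOD=ol, NUM=vo:
underlying: pan-r-pe-ta-ak
1. a, u -> 0 / V _: fires at position(s) 9: panrpetak
2. p -> b, s -> z, t -> d / V _ V: fires at position(s) 7: panrpedak
surface: panrpedak

cell SUR=ak, ASPECT=em, MOD=em, NUM=so:
underlying: pan-lu-pe-il-g
1. a, u -> 0 / V _: no change
2. p -> b, s -> z, t -> d / V _ V: fires at position(s) 6: panlubeilg
surface: panlubeilg

cell SUR=mi, ASPECT=em, MOD=ol, NUM=vo:
underlying: pan-lu-am-ta-ak
1. a, u -> 0 / V _: fires at position(s) 6, 10: panlumtak
2. p -> b, s -> z, t -> d / V _ V: no change
surface: panlumtak
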